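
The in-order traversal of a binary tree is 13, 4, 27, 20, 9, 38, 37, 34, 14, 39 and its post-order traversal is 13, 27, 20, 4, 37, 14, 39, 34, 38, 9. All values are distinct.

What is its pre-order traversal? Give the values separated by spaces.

9 4 13 20 27 38 34 37 39 14

The last element of post-order is the root; it splits in-order into left and right subtrees.
Root 9: left subtree has 4 nodes {13, 4, 27, 20}, right has 5 {38, 37, 34, 14, 39}.
  Root 4: left subtree has 1 node {13}, right has 2 {27, 20}.
    Root 20: left subtree has 1 node {27}, right has 0 { }.
  Root 38: left subtree has 0 nodes { }, right has 4 {37, 34, 14, 39}.
    Root 34: left subtree has 1 node {37}, right has 2 {14, 39}.
      Root 39: left subtree has 1 node {14}, right has 0 { }.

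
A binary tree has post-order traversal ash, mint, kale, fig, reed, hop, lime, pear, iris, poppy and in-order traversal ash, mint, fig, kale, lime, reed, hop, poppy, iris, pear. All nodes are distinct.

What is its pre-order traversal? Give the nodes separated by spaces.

The last element of post-order is the root; it splits in-order into left and right subtrees.
Root poppy: left subtree has 7 nodes {ash, mint, fig, kale, lime, reed, hop}, right has 2 {iris, pear}.
  Root lime: left subtree has 4 nodes {ash, mint, fig, kale}, right has 2 {reed, hop}.
    Root fig: left subtree has 2 nodes {ash, mint}, right has 1 {kale}.
      Root mint: left subtree has 1 node {ash}, right has 0 { }.
    Root hop: left subtree has 1 node {reed}, right has 0 { }.
  Root iris: left subtree has 0 nodes { }, right has 1 {pear}.

poppy lime fig mint ash kale hop reed iris pear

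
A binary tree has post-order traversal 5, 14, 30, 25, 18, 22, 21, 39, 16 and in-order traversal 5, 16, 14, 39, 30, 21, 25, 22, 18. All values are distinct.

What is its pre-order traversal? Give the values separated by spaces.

The last element of post-order is the root; it splits in-order into left and right subtrees.
Root 16: left subtree has 1 node {5}, right has 7 {14, 39, 30, 21, 25, 22, 18}.
  Root 39: left subtree has 1 node {14}, right has 5 {30, 21, 25, 22, 18}.
    Root 21: left subtree has 1 node {30}, right has 3 {25, 22, 18}.
      Root 22: left subtree has 1 node {25}, right has 1 {18}.

16 5 39 14 21 30 22 25 18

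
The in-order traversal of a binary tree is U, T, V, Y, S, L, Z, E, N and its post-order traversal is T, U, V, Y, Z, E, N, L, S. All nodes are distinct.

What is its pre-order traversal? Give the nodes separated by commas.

The last element of post-order is the root; it splits in-order into left and right subtrees.
Root S: left subtree has 4 nodes {U, T, V, Y}, right has 4 {L, Z, E, N}.
  Root Y: left subtree has 3 nodes {U, T, V}, right has 0 { }.
    Root V: left subtree has 2 nodes {U, T}, right has 0 { }.
      Root U: left subtree has 0 nodes { }, right has 1 {T}.
  Root L: left subtree has 0 nodes { }, right has 3 {Z, E, N}.
    Root N: left subtree has 2 nodes {Z, E}, right has 0 { }.
      Root E: left subtree has 1 node {Z}, right has 0 { }.

S, Y, V, U, T, L, N, E, Z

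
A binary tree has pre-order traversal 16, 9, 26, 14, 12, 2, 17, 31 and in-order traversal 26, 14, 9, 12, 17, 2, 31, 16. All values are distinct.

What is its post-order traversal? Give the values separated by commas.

14, 26, 17, 31, 2, 12, 9, 16

The first element of pre-order is the root; it splits in-order into left and right subtrees.
Root 16: left subtree has 7 nodes {26, 14, 9, 12, 17, 2, 31}, right has 0 { }.
  Root 9: left subtree has 2 nodes {26, 14}, right has 4 {12, 17, 2, 31}.
    Root 26: left subtree has 0 nodes { }, right has 1 {14}.
    Root 12: left subtree has 0 nodes { }, right has 3 {17, 2, 31}.
      Root 2: left subtree has 1 node {17}, right has 1 {31}.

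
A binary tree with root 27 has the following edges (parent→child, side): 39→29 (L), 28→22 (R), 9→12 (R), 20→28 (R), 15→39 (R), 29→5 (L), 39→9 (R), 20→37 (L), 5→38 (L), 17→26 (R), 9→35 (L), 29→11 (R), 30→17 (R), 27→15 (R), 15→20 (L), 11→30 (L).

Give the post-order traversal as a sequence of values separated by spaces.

Post-order visits the left subtree, then the right subtree, then the node.
At 27: no left child.
At 27: go right to 15.
  At 15: go left to 20.
    At 20: go left to 37.
      37 is a leaf — visit 37.
    At 20: go right to 28.
      At 28: no left child.
      At 28: go right to 22.
        22 is a leaf — visit 22.
      Visit 28.
    Visit 20.
  At 15: go right to 39.
    At 39: go left to 29.
      At 29: go left to 5.
        At 5: go left to 38.
          38 is a leaf — visit 38.
        At 5: no right child.
        Visit 5.
      At 29: go right to 11.
        At 11: go left to 30.
          At 30: no left child.
          At 30: go right to 17.
            At 17: no left child.
            At 17: go right to 26.
              26 is a leaf — visit 26.
            Visit 17.
          Visit 30.
        At 11: no right child.
        Visit 11.
      Visit 29.
    At 39: go right to 9.
      At 9: go left to 35.
        35 is a leaf — visit 35.
      At 9: go right to 12.
        12 is a leaf — visit 12.
      Visit 9.
    Visit 39.
  Visit 15.
Visit 27.

37 22 28 20 38 5 26 17 30 11 29 35 12 9 39 15 27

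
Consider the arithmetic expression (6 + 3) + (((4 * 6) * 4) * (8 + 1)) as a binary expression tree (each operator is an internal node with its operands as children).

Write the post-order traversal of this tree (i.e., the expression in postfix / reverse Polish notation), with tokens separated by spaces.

6 3 + 4 6 * 4 * 8 1 + * +

Post-order on an expression tree gives postfix notation: for each operator, emit left operand, right operand, then the operator.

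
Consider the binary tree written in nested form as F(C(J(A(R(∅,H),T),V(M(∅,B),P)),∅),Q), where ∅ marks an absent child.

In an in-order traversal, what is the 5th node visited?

In-order visits the left subtree, then the node, then the right subtree.
At F: go left to C.
  At C: go left to J.
    At J: go left to A.
      At A: go left to R.
        At R: no left child.
        Visit R.
        At R: go right to H.
          H is a leaf — visit H.
      Visit A.
      At A: go right to T.
        T is a leaf — visit T.
    Visit J.
    At J: go right to V.
      At V: go left to M.
        At M: no left child.
        Visit M.
        At M: go right to B.
          B is a leaf — visit B.
      Visit V.
      At V: go right to P.
        P is a leaf — visit P.
  Visit C.
  At C: no right child.
Visit F.
At F: go right to Q.
  Q is a leaf — visit Q.
Full in-order sequence: R, H, A, T, J, M, B, V, P, C, F, Q.

J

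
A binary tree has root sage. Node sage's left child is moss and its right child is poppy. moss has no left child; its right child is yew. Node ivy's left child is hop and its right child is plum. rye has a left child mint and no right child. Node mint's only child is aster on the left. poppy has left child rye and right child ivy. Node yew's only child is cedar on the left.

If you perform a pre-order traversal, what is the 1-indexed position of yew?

Pre-order visits the node, then its left subtree, then its right subtree.
Visit sage.
At sage: go left to moss.
  Visit moss.
  At moss: no left child.
  At moss: go right to yew.
    Visit yew.
    At yew: go left to cedar.
      cedar is a leaf — visit cedar.
    At yew: no right child.
At sage: go right to poppy.
  Visit poppy.
  At poppy: go left to rye.
    Visit rye.
    At rye: go left to mint.
      Visit mint.
      At mint: go left to aster.
        aster is a leaf — visit aster.
      At mint: no right child.
    At rye: no right child.
  At poppy: go right to ivy.
    Visit ivy.
    At ivy: go left to hop.
      hop is a leaf — visit hop.
    At ivy: go right to plum.
      plum is a leaf — visit plum.
Full pre-order sequence: sage, moss, yew, cedar, poppy, rye, mint, aster, ivy, hop, plum.

3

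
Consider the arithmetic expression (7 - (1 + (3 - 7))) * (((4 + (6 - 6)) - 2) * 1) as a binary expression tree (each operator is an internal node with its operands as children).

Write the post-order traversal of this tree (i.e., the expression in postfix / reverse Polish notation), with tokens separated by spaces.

Post-order on an expression tree gives postfix notation: for each operator, emit left operand, right operand, then the operator.

7 1 3 7 - + - 4 6 6 - + 2 - 1 * *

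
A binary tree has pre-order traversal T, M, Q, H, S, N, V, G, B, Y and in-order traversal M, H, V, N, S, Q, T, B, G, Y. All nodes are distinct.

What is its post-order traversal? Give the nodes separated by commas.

The first element of pre-order is the root; it splits in-order into left and right subtrees.
Root T: left subtree has 6 nodes {M, H, V, N, S, Q}, right has 3 {B, G, Y}.
  Root M: left subtree has 0 nodes { }, right has 5 {H, V, N, S, Q}.
    Root Q: left subtree has 4 nodes {H, V, N, S}, right has 0 { }.
      Root H: left subtree has 0 nodes { }, right has 3 {V, N, S}.
        Root S: left subtree has 2 nodes {V, N}, right has 0 { }.
          Root N: left subtree has 1 node {V}, right has 0 { }.
  Root G: left subtree has 1 node {B}, right has 1 {Y}.

V, N, S, H, Q, M, B, Y, G, T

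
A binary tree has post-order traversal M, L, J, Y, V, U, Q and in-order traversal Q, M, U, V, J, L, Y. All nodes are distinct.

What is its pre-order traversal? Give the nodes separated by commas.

Q, U, M, V, Y, J, L

The last element of post-order is the root; it splits in-order into left and right subtrees.
Root Q: left subtree has 0 nodes { }, right has 6 {M, U, V, J, L, Y}.
  Root U: left subtree has 1 node {M}, right has 4 {V, J, L, Y}.
    Root V: left subtree has 0 nodes { }, right has 3 {J, L, Y}.
      Root Y: left subtree has 2 nodes {J, L}, right has 0 { }.
        Root J: left subtree has 0 nodes { }, right has 1 {L}.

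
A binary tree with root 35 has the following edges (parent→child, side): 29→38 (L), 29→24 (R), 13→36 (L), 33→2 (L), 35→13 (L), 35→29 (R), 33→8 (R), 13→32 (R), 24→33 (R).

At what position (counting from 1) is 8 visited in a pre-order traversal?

Pre-order visits the node, then its left subtree, then its right subtree.
Visit 35.
At 35: go left to 13.
  Visit 13.
  At 13: go left to 36.
    36 is a leaf — visit 36.
  At 13: go right to 32.
    32 is a leaf — visit 32.
At 35: go right to 29.
  Visit 29.
  At 29: go left to 38.
    38 is a leaf — visit 38.
  At 29: go right to 24.
    Visit 24.
    At 24: no left child.
    At 24: go right to 33.
      Visit 33.
      At 33: go left to 2.
        2 is a leaf — visit 2.
      At 33: go right to 8.
        8 is a leaf — visit 8.
Full pre-order sequence: 35, 13, 36, 32, 29, 38, 24, 33, 2, 8.

10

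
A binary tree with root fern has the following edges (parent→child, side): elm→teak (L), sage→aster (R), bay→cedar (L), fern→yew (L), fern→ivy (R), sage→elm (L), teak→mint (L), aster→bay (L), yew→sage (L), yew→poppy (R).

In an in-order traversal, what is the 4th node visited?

In-order visits the left subtree, then the node, then the right subtree.
At fern: go left to yew.
  At yew: go left to sage.
    At sage: go left to elm.
      At elm: go left to teak.
        At teak: go left to mint.
          mint is a leaf — visit mint.
        Visit teak.
        At teak: no right child.
      Visit elm.
      At elm: no right child.
    Visit sage.
    At sage: go right to aster.
      At aster: go left to bay.
        At bay: go left to cedar.
          cedar is a leaf — visit cedar.
        Visit bay.
        At bay: no right child.
      Visit aster.
      At aster: no right child.
  Visit yew.
  At yew: go right to poppy.
    poppy is a leaf — visit poppy.
Visit fern.
At fern: go right to ivy.
  ivy is a leaf — visit ivy.
Full in-order sequence: mint, teak, elm, sage, cedar, bay, aster, yew, poppy, fern, ivy.

sage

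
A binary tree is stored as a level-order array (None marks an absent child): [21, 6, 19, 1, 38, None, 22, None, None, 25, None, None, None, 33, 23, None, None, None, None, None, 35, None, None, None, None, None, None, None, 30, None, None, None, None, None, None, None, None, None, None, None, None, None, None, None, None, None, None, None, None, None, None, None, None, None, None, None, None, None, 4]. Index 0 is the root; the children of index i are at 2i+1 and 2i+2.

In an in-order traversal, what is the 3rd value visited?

25

In-order visits the left subtree, then the node, then the right subtree.
At 21: go left to 6.
  At 6: go left to 1.
    1 is a leaf — visit 1.
  Visit 6.
  At 6: go right to 38.
    At 38: go left to 25.
      At 25: no left child.
      Visit 25.
      At 25: go right to 35.
        35 is a leaf — visit 35.
    Visit 38.
    At 38: no right child.
Visit 21.
At 21: go right to 19.
  At 19: no left child.
  Visit 19.
  At 19: go right to 22.
    At 22: go left to 33.
      At 33: no left child.
      Visit 33.
      At 33: go right to 30.
        At 30: no left child.
        Visit 30.
        At 30: go right to 4.
          4 is a leaf — visit 4.
    Visit 22.
    At 22: go right to 23.
      23 is a leaf — visit 23.
Full in-order sequence: 1, 6, 25, 35, 38, 21, 19, 33, 30, 4, 22, 23.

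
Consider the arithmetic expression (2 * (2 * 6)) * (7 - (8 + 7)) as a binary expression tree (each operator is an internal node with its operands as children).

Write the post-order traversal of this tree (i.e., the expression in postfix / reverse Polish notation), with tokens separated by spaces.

Post-order on an expression tree gives postfix notation: for each operator, emit left operand, right operand, then the operator.

2 2 6 * * 7 8 7 + - *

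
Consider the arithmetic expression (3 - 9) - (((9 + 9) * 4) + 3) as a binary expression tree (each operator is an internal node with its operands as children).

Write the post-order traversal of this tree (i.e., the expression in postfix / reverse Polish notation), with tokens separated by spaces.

3 9 - 9 9 + 4 * 3 + -

Post-order on an expression tree gives postfix notation: for each operator, emit left operand, right operand, then the operator.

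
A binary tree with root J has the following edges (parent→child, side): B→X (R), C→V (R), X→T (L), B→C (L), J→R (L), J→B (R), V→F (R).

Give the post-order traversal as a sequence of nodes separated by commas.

Post-order visits the left subtree, then the right subtree, then the node.
At J: go left to R.
  R is a leaf — visit R.
At J: go right to B.
  At B: go left to C.
    At C: no left child.
    At C: go right to V.
      At V: no left child.
      At V: go right to F.
        F is a leaf — visit F.
      Visit V.
    Visit C.
  At B: go right to X.
    At X: go left to T.
      T is a leaf — visit T.
    At X: no right child.
    Visit X.
  Visit B.
Visit J.

R, F, V, C, T, X, B, J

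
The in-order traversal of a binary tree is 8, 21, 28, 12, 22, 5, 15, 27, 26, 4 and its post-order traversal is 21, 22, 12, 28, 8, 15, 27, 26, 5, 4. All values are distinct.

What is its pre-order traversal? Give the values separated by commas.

The last element of post-order is the root; it splits in-order into left and right subtrees.
Root 4: left subtree has 9 nodes {8, 21, 28, 12, 22, 5, 15, 27, 26}, right has 0 { }.
  Root 5: left subtree has 5 nodes {8, 21, 28, 12, 22}, right has 3 {15, 27, 26}.
    Root 8: left subtree has 0 nodes { }, right has 4 {21, 28, 12, 22}.
      Root 28: left subtree has 1 node {21}, right has 2 {12, 22}.
        Root 12: left subtree has 0 nodes { }, right has 1 {22}.
    Root 26: left subtree has 2 nodes {15, 27}, right has 0 { }.
      Root 27: left subtree has 1 node {15}, right has 0 { }.

4, 5, 8, 28, 21, 12, 22, 26, 27, 15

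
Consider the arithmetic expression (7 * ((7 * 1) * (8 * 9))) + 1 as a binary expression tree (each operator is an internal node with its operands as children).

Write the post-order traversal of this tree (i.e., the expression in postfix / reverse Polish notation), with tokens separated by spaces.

7 7 1 * 8 9 * * * 1 +

Post-order on an expression tree gives postfix notation: for each operator, emit left operand, right operand, then the operator.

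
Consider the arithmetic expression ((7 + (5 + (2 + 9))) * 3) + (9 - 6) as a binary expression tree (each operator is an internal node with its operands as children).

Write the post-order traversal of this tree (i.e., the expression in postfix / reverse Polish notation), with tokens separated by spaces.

7 5 2 9 + + + 3 * 9 6 - +

Post-order on an expression tree gives postfix notation: for each operator, emit left operand, right operand, then the operator.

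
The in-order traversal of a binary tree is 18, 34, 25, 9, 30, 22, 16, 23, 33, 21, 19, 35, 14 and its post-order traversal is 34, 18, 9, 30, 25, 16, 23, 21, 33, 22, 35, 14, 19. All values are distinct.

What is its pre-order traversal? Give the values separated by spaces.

The last element of post-order is the root; it splits in-order into left and right subtrees.
Root 19: left subtree has 10 nodes {18, 34, 25, 9, 30, 22, 16, 23, 33, 21}, right has 2 {35, 14}.
  Root 22: left subtree has 5 nodes {18, 34, 25, 9, 30}, right has 4 {16, 23, 33, 21}.
    Root 25: left subtree has 2 nodes {18, 34}, right has 2 {9, 30}.
      Root 18: left subtree has 0 nodes { }, right has 1 {34}.
      Root 30: left subtree has 1 node {9}, right has 0 { }.
    Root 33: left subtree has 2 nodes {16, 23}, right has 1 {21}.
      Root 23: left subtree has 1 node {16}, right has 0 { }.
  Root 14: left subtree has 1 node {35}, right has 0 { }.

19 22 25 18 34 30 9 33 23 16 21 14 35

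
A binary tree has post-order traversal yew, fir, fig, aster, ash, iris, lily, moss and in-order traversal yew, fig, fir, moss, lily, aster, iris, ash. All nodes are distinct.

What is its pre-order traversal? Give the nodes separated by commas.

The last element of post-order is the root; it splits in-order into left and right subtrees.
Root moss: left subtree has 3 nodes {yew, fig, fir}, right has 4 {lily, aster, iris, ash}.
  Root fig: left subtree has 1 node {yew}, right has 1 {fir}.
  Root lily: left subtree has 0 nodes { }, right has 3 {aster, iris, ash}.
    Root iris: left subtree has 1 node {aster}, right has 1 {ash}.

moss, fig, yew, fir, lily, iris, aster, ash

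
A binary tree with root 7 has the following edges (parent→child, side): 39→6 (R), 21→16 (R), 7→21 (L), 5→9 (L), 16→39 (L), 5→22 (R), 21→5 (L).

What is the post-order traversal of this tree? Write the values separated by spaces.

Post-order visits the left subtree, then the right subtree, then the node.
At 7: go left to 21.
  At 21: go left to 5.
    At 5: go left to 9.
      9 is a leaf — visit 9.
    At 5: go right to 22.
      22 is a leaf — visit 22.
    Visit 5.
  At 21: go right to 16.
    At 16: go left to 39.
      At 39: no left child.
      At 39: go right to 6.
        6 is a leaf — visit 6.
      Visit 39.
    At 16: no right child.
    Visit 16.
  Visit 21.
At 7: no right child.
Visit 7.

9 22 5 6 39 16 21 7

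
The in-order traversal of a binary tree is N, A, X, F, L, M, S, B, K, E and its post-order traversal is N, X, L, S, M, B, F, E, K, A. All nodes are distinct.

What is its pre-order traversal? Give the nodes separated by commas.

The last element of post-order is the root; it splits in-order into left and right subtrees.
Root A: left subtree has 1 node {N}, right has 8 {X, F, L, M, S, B, K, E}.
  Root K: left subtree has 6 nodes {X, F, L, M, S, B}, right has 1 {E}.
    Root F: left subtree has 1 node {X}, right has 4 {L, M, S, B}.
      Root B: left subtree has 3 nodes {L, M, S}, right has 0 { }.
        Root M: left subtree has 1 node {L}, right has 1 {S}.

A, N, K, F, X, B, M, L, S, E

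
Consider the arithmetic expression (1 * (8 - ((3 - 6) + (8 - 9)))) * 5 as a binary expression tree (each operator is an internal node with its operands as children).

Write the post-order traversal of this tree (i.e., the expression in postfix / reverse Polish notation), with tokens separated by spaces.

Post-order on an expression tree gives postfix notation: for each operator, emit left operand, right operand, then the operator.

1 8 3 6 - 8 9 - + - * 5 *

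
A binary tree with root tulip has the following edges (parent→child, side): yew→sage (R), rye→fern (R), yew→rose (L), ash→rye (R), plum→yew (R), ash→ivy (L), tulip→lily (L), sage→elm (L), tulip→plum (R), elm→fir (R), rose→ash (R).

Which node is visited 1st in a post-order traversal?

lily

Post-order visits the left subtree, then the right subtree, then the node.
At tulip: go left to lily.
  lily is a leaf — visit lily.
At tulip: go right to plum.
  At plum: no left child.
  At plum: go right to yew.
    At yew: go left to rose.
      At rose: no left child.
      At rose: go right to ash.
        At ash: go left to ivy.
          ivy is a leaf — visit ivy.
        At ash: go right to rye.
          At rye: no left child.
          At rye: go right to fern.
            fern is a leaf — visit fern.
          Visit rye.
        Visit ash.
      Visit rose.
    At yew: go right to sage.
      At sage: go left to elm.
        At elm: no left child.
        At elm: go right to fir.
          fir is a leaf — visit fir.
        Visit elm.
      At sage: no right child.
      Visit sage.
    Visit yew.
  Visit plum.
Visit tulip.
Full post-order sequence: lily, ivy, fern, rye, ash, rose, fir, elm, sage, yew, plum, tulip.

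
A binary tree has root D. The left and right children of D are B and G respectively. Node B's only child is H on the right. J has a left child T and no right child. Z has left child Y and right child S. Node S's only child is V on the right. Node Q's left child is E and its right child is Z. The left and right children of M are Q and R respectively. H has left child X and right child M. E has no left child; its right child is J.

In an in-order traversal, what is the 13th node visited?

In-order visits the left subtree, then the node, then the right subtree.
At D: go left to B.
  At B: no left child.
  Visit B.
  At B: go right to H.
    At H: go left to X.
      X is a leaf — visit X.
    Visit H.
    At H: go right to M.
      At M: go left to Q.
        At Q: go left to E.
          At E: no left child.
          Visit E.
          At E: go right to J.
            At J: go left to T.
              T is a leaf — visit T.
            Visit J.
            At J: no right child.
        Visit Q.
        At Q: go right to Z.
          At Z: go left to Y.
            Y is a leaf — visit Y.
          Visit Z.
          At Z: go right to S.
            At S: no left child.
            Visit S.
            At S: go right to V.
              V is a leaf — visit V.
      Visit M.
      At M: go right to R.
        R is a leaf — visit R.
Visit D.
At D: go right to G.
  G is a leaf — visit G.
Full in-order sequence: B, X, H, E, T, J, Q, Y, Z, S, V, M, R, D, G.

R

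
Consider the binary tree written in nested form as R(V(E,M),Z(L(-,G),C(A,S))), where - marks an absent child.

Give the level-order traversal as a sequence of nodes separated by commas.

Level-order visits nodes level by level from the root, left to right within each level.
Level 0: R
Level 1: V, Z
Level 2: E, M, L, C
Level 3: G, A, S

R, V, Z, E, M, L, C, G, A, S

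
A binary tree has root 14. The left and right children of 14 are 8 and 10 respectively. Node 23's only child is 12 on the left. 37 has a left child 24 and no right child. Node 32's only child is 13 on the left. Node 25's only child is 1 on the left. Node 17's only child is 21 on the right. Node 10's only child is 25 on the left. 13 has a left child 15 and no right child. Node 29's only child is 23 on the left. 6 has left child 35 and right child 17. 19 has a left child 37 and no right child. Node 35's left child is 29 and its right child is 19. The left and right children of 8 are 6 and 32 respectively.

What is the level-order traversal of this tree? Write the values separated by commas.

14, 8, 10, 6, 32, 25, 35, 17, 13, 1, 29, 19, 21, 15, 23, 37, 12, 24

Level-order visits nodes level by level from the root, left to right within each level.
Level 0: 14
Level 1: 8, 10
Level 2: 6, 32, 25
Level 3: 35, 17, 13, 1
Level 4: 29, 19, 21, 15
Level 5: 23, 37
Level 6: 12, 24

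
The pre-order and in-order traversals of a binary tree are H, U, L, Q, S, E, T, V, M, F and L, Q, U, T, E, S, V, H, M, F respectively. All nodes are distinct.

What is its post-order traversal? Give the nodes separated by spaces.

The first element of pre-order is the root; it splits in-order into left and right subtrees.
Root H: left subtree has 7 nodes {L, Q, U, T, E, S, V}, right has 2 {M, F}.
  Root U: left subtree has 2 nodes {L, Q}, right has 4 {T, E, S, V}.
    Root L: left subtree has 0 nodes { }, right has 1 {Q}.
    Root S: left subtree has 2 nodes {T, E}, right has 1 {V}.
      Root E: left subtree has 1 node {T}, right has 0 { }.
  Root M: left subtree has 0 nodes { }, right has 1 {F}.

Q L T E V S U F M H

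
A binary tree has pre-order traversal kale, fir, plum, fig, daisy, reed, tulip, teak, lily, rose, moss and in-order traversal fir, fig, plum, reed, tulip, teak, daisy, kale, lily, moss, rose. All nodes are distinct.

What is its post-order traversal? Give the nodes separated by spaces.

The first element of pre-order is the root; it splits in-order into left and right subtrees.
Root kale: left subtree has 7 nodes {fir, fig, plum, reed, tulip, teak, daisy}, right has 3 {lily, moss, rose}.
  Root fir: left subtree has 0 nodes { }, right has 6 {fig, plum, reed, tulip, teak, daisy}.
    Root plum: left subtree has 1 node {fig}, right has 4 {reed, tulip, teak, daisy}.
      Root daisy: left subtree has 3 nodes {reed, tulip, teak}, right has 0 { }.
        Root reed: left subtree has 0 nodes { }, right has 2 {tulip, teak}.
          Root tulip: left subtree has 0 nodes { }, right has 1 {teak}.
  Root lily: left subtree has 0 nodes { }, right has 2 {moss, rose}.
    Root rose: left subtree has 1 node {moss}, right has 0 { }.

fig teak tulip reed daisy plum fir moss rose lily kale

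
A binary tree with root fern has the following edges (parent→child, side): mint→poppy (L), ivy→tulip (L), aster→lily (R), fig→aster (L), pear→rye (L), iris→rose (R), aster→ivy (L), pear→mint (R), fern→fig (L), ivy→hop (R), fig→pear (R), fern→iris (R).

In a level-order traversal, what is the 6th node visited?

Level-order visits nodes level by level from the root, left to right within each level.
Level 0: fern
Level 1: fig, iris
Level 2: aster, pear, rose
Level 3: ivy, lily, rye, mint
Level 4: tulip, hop, poppy
Full level-order sequence: fern, fig, iris, aster, pear, rose, ivy, lily, rye, mint, tulip, hop, poppy.

rose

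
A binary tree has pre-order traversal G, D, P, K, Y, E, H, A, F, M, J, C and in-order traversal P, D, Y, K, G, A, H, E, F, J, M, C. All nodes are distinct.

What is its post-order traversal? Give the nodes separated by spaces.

P Y K D A H J C M F E G

The first element of pre-order is the root; it splits in-order into left and right subtrees.
Root G: left subtree has 4 nodes {P, D, Y, K}, right has 7 {A, H, E, F, J, M, C}.
  Root D: left subtree has 1 node {P}, right has 2 {Y, K}.
    Root K: left subtree has 1 node {Y}, right has 0 { }.
  Root E: left subtree has 2 nodes {A, H}, right has 4 {F, J, M, C}.
    Root H: left subtree has 1 node {A}, right has 0 { }.
    Root F: left subtree has 0 nodes { }, right has 3 {J, M, C}.
      Root M: left subtree has 1 node {J}, right has 1 {C}.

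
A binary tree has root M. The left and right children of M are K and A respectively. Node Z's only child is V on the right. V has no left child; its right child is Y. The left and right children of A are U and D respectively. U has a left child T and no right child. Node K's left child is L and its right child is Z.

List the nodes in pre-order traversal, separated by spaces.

M K L Z V Y A U T D

Pre-order visits the node, then its left subtree, then its right subtree.
Visit M.
At M: go left to K.
  Visit K.
  At K: go left to L.
    L is a leaf — visit L.
  At K: go right to Z.
    Visit Z.
    At Z: no left child.
    At Z: go right to V.
      Visit V.
      At V: no left child.
      At V: go right to Y.
        Y is a leaf — visit Y.
At M: go right to A.
  Visit A.
  At A: go left to U.
    Visit U.
    At U: go left to T.
      T is a leaf — visit T.
    At U: no right child.
  At A: go right to D.
    D is a leaf — visit D.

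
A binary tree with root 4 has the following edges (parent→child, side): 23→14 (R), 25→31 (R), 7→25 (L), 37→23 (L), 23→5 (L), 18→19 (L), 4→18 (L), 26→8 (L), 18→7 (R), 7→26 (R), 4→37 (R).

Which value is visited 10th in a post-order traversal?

Post-order visits the left subtree, then the right subtree, then the node.
At 4: go left to 18.
  At 18: go left to 19.
    19 is a leaf — visit 19.
  At 18: go right to 7.
    At 7: go left to 25.
      At 25: no left child.
      At 25: go right to 31.
        31 is a leaf — visit 31.
      Visit 25.
    At 7: go right to 26.
      At 26: go left to 8.
        8 is a leaf — visit 8.
      At 26: no right child.
      Visit 26.
    Visit 7.
  Visit 18.
At 4: go right to 37.
  At 37: go left to 23.
    At 23: go left to 5.
      5 is a leaf — visit 5.
    At 23: go right to 14.
      14 is a leaf — visit 14.
    Visit 23.
  At 37: no right child.
  Visit 37.
Visit 4.
Full post-order sequence: 19, 31, 25, 8, 26, 7, 18, 5, 14, 23, 37, 4.

23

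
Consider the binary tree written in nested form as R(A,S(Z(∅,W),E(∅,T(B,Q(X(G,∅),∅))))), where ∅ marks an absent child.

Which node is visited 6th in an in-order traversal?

In-order visits the left subtree, then the node, then the right subtree.
At R: go left to A.
  A is a leaf — visit A.
Visit R.
At R: go right to S.
  At S: go left to Z.
    At Z: no left child.
    Visit Z.
    At Z: go right to W.
      W is a leaf — visit W.
  Visit S.
  At S: go right to E.
    At E: no left child.
    Visit E.
    At E: go right to T.
      At T: go left to B.
        B is a leaf — visit B.
      Visit T.
      At T: go right to Q.
        At Q: go left to X.
          At X: go left to G.
            G is a leaf — visit G.
          Visit X.
          At X: no right child.
        Visit Q.
        At Q: no right child.
Full in-order sequence: A, R, Z, W, S, E, B, T, G, X, Q.

E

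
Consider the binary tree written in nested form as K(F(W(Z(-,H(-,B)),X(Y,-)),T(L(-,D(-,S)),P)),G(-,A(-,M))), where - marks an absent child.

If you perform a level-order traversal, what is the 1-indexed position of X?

8

Level-order visits nodes level by level from the root, left to right within each level.
Level 0: K
Level 1: F, G
Level 2: W, T, A
Level 3: Z, X, L, P, M
Level 4: H, Y, D
Level 5: B, S
Full level-order sequence: K, F, G, W, T, A, Z, X, L, P, M, H, Y, D, B, S.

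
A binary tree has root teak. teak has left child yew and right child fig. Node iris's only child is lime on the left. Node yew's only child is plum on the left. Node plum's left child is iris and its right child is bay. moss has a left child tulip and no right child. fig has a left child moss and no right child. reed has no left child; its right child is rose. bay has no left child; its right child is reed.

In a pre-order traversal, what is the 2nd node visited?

Pre-order visits the node, then its left subtree, then its right subtree.
Visit teak.
At teak: go left to yew.
  Visit yew.
  At yew: go left to plum.
    Visit plum.
    At plum: go left to iris.
      Visit iris.
      At iris: go left to lime.
        lime is a leaf — visit lime.
      At iris: no right child.
    At plum: go right to bay.
      Visit bay.
      At bay: no left child.
      At bay: go right to reed.
        Visit reed.
        At reed: no left child.
        At reed: go right to rose.
          rose is a leaf — visit rose.
  At yew: no right child.
At teak: go right to fig.
  Visit fig.
  At fig: go left to moss.
    Visit moss.
    At moss: go left to tulip.
      tulip is a leaf — visit tulip.
    At moss: no right child.
  At fig: no right child.
Full pre-order sequence: teak, yew, plum, iris, lime, bay, reed, rose, fig, moss, tulip.

yew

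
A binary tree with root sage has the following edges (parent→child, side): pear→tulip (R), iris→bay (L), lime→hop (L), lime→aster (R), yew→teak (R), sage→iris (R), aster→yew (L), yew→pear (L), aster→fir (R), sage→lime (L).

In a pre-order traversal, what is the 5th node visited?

yew

Pre-order visits the node, then its left subtree, then its right subtree.
Visit sage.
At sage: go left to lime.
  Visit lime.
  At lime: go left to hop.
    hop is a leaf — visit hop.
  At lime: go right to aster.
    Visit aster.
    At aster: go left to yew.
      Visit yew.
      At yew: go left to pear.
        Visit pear.
        At pear: no left child.
        At pear: go right to tulip.
          tulip is a leaf — visit tulip.
      At yew: go right to teak.
        teak is a leaf — visit teak.
    At aster: go right to fir.
      fir is a leaf — visit fir.
At sage: go right to iris.
  Visit iris.
  At iris: go left to bay.
    bay is a leaf — visit bay.
  At iris: no right child.
Full pre-order sequence: sage, lime, hop, aster, yew, pear, tulip, teak, fir, iris, bay.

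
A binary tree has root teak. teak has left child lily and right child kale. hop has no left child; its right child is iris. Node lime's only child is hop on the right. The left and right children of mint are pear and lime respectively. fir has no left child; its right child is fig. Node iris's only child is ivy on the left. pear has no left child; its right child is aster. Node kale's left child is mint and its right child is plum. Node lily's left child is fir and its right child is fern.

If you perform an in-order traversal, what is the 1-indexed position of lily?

In-order visits the left subtree, then the node, then the right subtree.
At teak: go left to lily.
  At lily: go left to fir.
    At fir: no left child.
    Visit fir.
    At fir: go right to fig.
      fig is a leaf — visit fig.
  Visit lily.
  At lily: go right to fern.
    fern is a leaf — visit fern.
Visit teak.
At teak: go right to kale.
  At kale: go left to mint.
    At mint: go left to pear.
      At pear: no left child.
      Visit pear.
      At pear: go right to aster.
        aster is a leaf — visit aster.
    Visit mint.
    At mint: go right to lime.
      At lime: no left child.
      Visit lime.
      At lime: go right to hop.
        At hop: no left child.
        Visit hop.
        At hop: go right to iris.
          At iris: go left to ivy.
            ivy is a leaf — visit ivy.
          Visit iris.
          At iris: no right child.
  Visit kale.
  At kale: go right to plum.
    plum is a leaf — visit plum.
Full in-order sequence: fir, fig, lily, fern, teak, pear, aster, mint, lime, hop, ivy, iris, kale, plum.

3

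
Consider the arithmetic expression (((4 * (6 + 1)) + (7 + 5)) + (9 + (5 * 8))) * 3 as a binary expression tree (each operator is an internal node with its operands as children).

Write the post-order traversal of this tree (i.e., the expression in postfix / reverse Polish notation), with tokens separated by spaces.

4 6 1 + * 7 5 + + 9 5 8 * + + 3 *

Post-order on an expression tree gives postfix notation: for each operator, emit left operand, right operand, then the operator.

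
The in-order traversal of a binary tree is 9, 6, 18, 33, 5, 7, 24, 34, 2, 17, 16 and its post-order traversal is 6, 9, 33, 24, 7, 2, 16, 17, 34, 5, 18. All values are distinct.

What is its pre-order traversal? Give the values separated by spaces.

18 9 6 5 33 34 7 24 17 2 16

The last element of post-order is the root; it splits in-order into left and right subtrees.
Root 18: left subtree has 2 nodes {9, 6}, right has 8 {33, 5, 7, 24, 34, 2, 17, 16}.
  Root 9: left subtree has 0 nodes { }, right has 1 {6}.
  Root 5: left subtree has 1 node {33}, right has 6 {7, 24, 34, 2, 17, 16}.
    Root 34: left subtree has 2 nodes {7, 24}, right has 3 {2, 17, 16}.
      Root 7: left subtree has 0 nodes { }, right has 1 {24}.
      Root 17: left subtree has 1 node {2}, right has 1 {16}.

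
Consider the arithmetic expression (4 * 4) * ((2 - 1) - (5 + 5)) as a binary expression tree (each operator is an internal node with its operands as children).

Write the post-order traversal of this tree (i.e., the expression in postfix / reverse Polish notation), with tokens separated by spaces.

4 4 * 2 1 - 5 5 + - *

Post-order on an expression tree gives postfix notation: for each operator, emit left operand, right operand, then the operator.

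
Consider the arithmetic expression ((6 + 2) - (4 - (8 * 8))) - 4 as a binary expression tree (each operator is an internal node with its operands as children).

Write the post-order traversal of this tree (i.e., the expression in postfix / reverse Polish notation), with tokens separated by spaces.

6 2 + 4 8 8 * - - 4 -

Post-order on an expression tree gives postfix notation: for each operator, emit left operand, right operand, then the operator.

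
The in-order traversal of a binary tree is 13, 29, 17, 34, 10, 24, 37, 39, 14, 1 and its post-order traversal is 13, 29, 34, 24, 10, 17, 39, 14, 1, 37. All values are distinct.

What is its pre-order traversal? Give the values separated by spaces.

The last element of post-order is the root; it splits in-order into left and right subtrees.
Root 37: left subtree has 6 nodes {13, 29, 17, 34, 10, 24}, right has 3 {39, 14, 1}.
  Root 17: left subtree has 2 nodes {13, 29}, right has 3 {34, 10, 24}.
    Root 29: left subtree has 1 node {13}, right has 0 { }.
    Root 10: left subtree has 1 node {34}, right has 1 {24}.
  Root 1: left subtree has 2 nodes {39, 14}, right has 0 { }.
    Root 14: left subtree has 1 node {39}, right has 0 { }.

37 17 29 13 10 34 24 1 14 39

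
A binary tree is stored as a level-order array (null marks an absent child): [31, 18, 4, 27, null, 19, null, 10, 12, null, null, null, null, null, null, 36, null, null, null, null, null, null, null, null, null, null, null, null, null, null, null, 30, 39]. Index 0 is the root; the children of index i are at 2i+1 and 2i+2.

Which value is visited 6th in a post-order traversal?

27

Post-order visits the left subtree, then the right subtree, then the node.
At 31: go left to 18.
  At 18: go left to 27.
    At 27: go left to 10.
      At 10: go left to 36.
        At 36: go left to 30.
          30 is a leaf — visit 30.
        At 36: go right to 39.
          39 is a leaf — visit 39.
        Visit 36.
      At 10: no right child.
      Visit 10.
    At 27: go right to 12.
      12 is a leaf — visit 12.
    Visit 27.
  At 18: no right child.
  Visit 18.
At 31: go right to 4.
  At 4: go left to 19.
    19 is a leaf — visit 19.
  At 4: no right child.
  Visit 4.
Visit 31.
Full post-order sequence: 30, 39, 36, 10, 12, 27, 18, 19, 4, 31.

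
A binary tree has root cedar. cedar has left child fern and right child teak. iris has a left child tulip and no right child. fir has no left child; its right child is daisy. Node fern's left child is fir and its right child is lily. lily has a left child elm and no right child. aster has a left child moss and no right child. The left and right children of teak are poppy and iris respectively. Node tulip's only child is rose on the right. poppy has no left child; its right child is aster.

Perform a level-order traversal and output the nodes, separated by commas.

cedar, fern, teak, fir, lily, poppy, iris, daisy, elm, aster, tulip, moss, rose

Level-order visits nodes level by level from the root, left to right within each level.
Level 0: cedar
Level 1: fern, teak
Level 2: fir, lily, poppy, iris
Level 3: daisy, elm, aster, tulip
Level 4: moss, rose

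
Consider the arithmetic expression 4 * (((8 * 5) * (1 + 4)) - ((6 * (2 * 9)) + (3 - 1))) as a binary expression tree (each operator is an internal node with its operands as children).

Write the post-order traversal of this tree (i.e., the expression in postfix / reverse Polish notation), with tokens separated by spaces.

4 8 5 * 1 4 + * 6 2 9 * * 3 1 - + - *

Post-order on an expression tree gives postfix notation: for each operator, emit left operand, right operand, then the operator.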